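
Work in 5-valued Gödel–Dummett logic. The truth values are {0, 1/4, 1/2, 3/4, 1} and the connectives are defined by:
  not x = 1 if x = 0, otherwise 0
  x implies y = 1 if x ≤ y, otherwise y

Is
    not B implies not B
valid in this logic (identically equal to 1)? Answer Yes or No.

Yes

B = 0 ↦ 1
B = 1/4 ↦ 1
B = 1/2 ↦ 1
B = 3/4 ↦ 1
B = 1 ↦ 1
Every assignment gives a value ≥ 1.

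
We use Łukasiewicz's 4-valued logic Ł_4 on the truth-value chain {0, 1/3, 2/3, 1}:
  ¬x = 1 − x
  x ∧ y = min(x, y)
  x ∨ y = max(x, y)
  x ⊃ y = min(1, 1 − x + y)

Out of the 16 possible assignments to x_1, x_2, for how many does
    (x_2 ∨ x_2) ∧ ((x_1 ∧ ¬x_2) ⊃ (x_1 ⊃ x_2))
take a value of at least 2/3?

x_1 = 0, x_2 = 0 ↦ 0  <
x_1 = 0, x_2 = 1/3 ↦ 1/3  <
x_1 = 0, x_2 = 2/3 ↦ 2/3  ≥
x_1 = 0, x_2 = 1 ↦ 1  ≥
x_1 = 1/3, x_2 = 0 ↦ 0  <
x_1 = 1/3, x_2 = 1/3 ↦ 1/3  <
x_1 = 1/3, x_2 = 2/3 ↦ 2/3  ≥
x_1 = 1/3, x_2 = 1 ↦ 1  ≥
x_1 = 2/3, x_2 = 0 ↦ 0  <
x_1 = 2/3, x_2 = 1/3 ↦ 1/3  <
x_1 = 2/3, x_2 = 2/3 ↦ 2/3  ≥
x_1 = 2/3, x_2 = 1 ↦ 1  ≥
x_1 = 1, x_2 = 0 ↦ 0  <
x_1 = 1, x_2 = 1/3 ↦ 1/3  <
x_1 = 1, x_2 = 2/3 ↦ 2/3  ≥
x_1 = 1, x_2 = 1 ↦ 1  ≥
So 8 of the 16 assignments meet the threshold.

8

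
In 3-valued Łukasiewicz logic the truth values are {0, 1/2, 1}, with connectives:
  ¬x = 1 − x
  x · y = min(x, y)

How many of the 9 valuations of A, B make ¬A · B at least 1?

1

A = 0, B = 0 ↦ 0  <
A = 0, B = 1/2 ↦ 1/2  <
A = 0, B = 1 ↦ 1  ≥
A = 1/2, B = 0 ↦ 0  <
A = 1/2, B = 1/2 ↦ 1/2  <
A = 1/2, B = 1 ↦ 1/2  <
A = 1, B = 0 ↦ 0  <
A = 1, B = 1/2 ↦ 0  <
A = 1, B = 1 ↦ 0  <
So 1 of the 9 assignments meets the threshold.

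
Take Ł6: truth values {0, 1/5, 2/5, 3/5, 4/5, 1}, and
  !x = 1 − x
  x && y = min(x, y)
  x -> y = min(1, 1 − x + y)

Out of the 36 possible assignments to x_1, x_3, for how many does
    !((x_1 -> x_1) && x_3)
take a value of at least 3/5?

18

value 1: 6 assignments (counts)
value 4/5: 6 assignments (counts)
value 3/5: 6 assignments (counts)
value 2/5: 6 assignments
value 1/5: 6 assignments
value 0: 6 assignments
So 18 of the 36 assignments meet the threshold.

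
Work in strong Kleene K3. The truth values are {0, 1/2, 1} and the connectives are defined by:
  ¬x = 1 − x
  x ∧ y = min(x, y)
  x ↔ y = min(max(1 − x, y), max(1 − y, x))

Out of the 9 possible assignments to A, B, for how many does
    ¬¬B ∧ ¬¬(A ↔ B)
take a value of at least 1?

A = 0, B = 0 ↦ 0  <
A = 0, B = 1/2 ↦ 1/2  <
A = 0, B = 1 ↦ 0  <
A = 1/2, B = 0 ↦ 0  <
A = 1/2, B = 1/2 ↦ 1/2  <
A = 1/2, B = 1 ↦ 1/2  <
A = 1, B = 0 ↦ 0  <
A = 1, B = 1/2 ↦ 1/2  <
A = 1, B = 1 ↦ 1  ≥
So 1 of the 9 assignments meets the threshold.

1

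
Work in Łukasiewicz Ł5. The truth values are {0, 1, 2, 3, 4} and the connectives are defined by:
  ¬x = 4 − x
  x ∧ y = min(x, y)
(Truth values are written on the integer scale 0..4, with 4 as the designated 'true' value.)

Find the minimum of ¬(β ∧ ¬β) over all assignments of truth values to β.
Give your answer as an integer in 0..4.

Take β = 2:
¬β = ¬2 = 2
β ∧ ¬β = 2 ∧ 2 = 2
¬(β ∧ ¬β) = ¬2 = 2
No assignment yields a value below 2, so this is the minimum.

2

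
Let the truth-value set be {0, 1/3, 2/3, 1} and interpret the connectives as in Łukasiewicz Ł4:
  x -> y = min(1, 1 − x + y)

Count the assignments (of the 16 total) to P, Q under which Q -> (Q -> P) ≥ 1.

P = 0, Q = 0 ↦ 1  ≥
P = 0, Q = 1/3 ↦ 1  ≥
P = 0, Q = 2/3 ↦ 2/3  <
P = 0, Q = 1 ↦ 0  <
P = 1/3, Q = 0 ↦ 1  ≥
P = 1/3, Q = 1/3 ↦ 1  ≥
P = 1/3, Q = 2/3 ↦ 1  ≥
P = 1/3, Q = 1 ↦ 1/3  <
P = 2/3, Q = 0 ↦ 1  ≥
P = 2/3, Q = 1/3 ↦ 1  ≥
P = 2/3, Q = 2/3 ↦ 1  ≥
P = 2/3, Q = 1 ↦ 2/3  <
P = 1, Q = 0 ↦ 1  ≥
P = 1, Q = 1/3 ↦ 1  ≥
P = 1, Q = 2/3 ↦ 1  ≥
P = 1, Q = 1 ↦ 1  ≥
So 12 of the 16 assignments meet the threshold.

12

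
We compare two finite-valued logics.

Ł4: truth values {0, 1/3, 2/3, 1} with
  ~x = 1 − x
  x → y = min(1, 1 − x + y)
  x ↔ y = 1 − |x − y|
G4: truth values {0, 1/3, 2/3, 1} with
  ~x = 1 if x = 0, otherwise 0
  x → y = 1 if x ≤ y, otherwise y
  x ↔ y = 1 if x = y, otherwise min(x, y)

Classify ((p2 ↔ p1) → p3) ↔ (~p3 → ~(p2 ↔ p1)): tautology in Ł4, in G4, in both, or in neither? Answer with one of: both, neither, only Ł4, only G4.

only Ł4

In Ł4: every assignment gives 1 — tautology.
In G4: at p1 = 0, p2 = 0, p3 = 1/3 the value is 1/3 — not a tautology.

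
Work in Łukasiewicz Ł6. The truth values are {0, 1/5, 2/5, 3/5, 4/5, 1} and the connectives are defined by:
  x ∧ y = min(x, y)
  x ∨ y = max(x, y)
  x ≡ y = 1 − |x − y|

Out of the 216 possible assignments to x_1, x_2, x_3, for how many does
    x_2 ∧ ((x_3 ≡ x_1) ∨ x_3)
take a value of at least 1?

11

value 1: 11 assignments (counts)
value 4/5: 35 assignments
value 3/5: 44 assignments
value 2/5: 42 assignments
value 1/5: 43 assignments
value 0: 41 assignments
So 11 of the 216 assignments meet the threshold.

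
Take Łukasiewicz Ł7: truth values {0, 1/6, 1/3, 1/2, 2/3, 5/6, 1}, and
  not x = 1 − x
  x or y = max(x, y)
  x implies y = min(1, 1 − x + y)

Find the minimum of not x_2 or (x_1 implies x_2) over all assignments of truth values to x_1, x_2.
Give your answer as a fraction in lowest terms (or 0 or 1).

1/2

Take x_1 = 1, x_2 = 1/2:
not x_2 = not 1/2 = 1/2
x_1 implies x_2 = 1 implies 1/2 = 1/2
not x_2 or (x_1 implies x_2) = 1/2 or 1/2 = 1/2
No assignment yields a value below 1/2, so this is the minimum.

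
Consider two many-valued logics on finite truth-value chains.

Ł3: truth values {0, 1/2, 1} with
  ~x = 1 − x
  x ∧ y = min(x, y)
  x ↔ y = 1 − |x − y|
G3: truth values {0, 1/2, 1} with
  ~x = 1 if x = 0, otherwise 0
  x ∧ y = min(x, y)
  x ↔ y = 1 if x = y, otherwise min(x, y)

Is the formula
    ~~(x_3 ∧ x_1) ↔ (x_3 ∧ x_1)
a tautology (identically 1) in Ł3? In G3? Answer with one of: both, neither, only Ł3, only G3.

In Ł3: every assignment gives 1 — tautology.
In G3: at x_1 = 1/2, x_3 = 1/2 the value is 1/2 — not a tautology.

only Ł3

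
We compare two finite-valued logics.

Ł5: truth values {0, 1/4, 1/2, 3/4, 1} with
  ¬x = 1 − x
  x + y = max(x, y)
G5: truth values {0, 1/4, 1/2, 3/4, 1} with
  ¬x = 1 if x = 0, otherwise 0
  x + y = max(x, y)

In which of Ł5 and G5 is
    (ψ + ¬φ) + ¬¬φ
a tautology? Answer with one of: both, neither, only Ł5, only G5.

only G5

In Ł5: at φ = 1/4, ψ = 0 the value is 3/4 — not a tautology.
In G5: every assignment gives 1 — tautology.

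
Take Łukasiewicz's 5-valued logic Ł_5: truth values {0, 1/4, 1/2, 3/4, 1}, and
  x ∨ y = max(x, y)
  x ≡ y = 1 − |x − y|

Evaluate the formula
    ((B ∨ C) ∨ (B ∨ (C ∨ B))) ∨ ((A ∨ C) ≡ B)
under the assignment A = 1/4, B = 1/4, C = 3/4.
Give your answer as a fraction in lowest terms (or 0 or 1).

3/4

B ∨ C = 1/4 ∨ 3/4 = 3/4
C ∨ B = 3/4 ∨ 1/4 = 3/4
B ∨ (C ∨ B) = 1/4 ∨ 3/4 = 3/4
(B ∨ C) ∨ (B ∨ (C ∨ B)) = 3/4 ∨ 3/4 = 3/4
A ∨ C = 1/4 ∨ 3/4 = 3/4
(A ∨ C) ≡ B = 3/4 ≡ 1/4 = 1/2
((B ∨ C) ∨ (B ∨ (C ∨ B))) ∨ ((A ∨ C) ≡ B) = 3/4 ∨ 1/2 = 3/4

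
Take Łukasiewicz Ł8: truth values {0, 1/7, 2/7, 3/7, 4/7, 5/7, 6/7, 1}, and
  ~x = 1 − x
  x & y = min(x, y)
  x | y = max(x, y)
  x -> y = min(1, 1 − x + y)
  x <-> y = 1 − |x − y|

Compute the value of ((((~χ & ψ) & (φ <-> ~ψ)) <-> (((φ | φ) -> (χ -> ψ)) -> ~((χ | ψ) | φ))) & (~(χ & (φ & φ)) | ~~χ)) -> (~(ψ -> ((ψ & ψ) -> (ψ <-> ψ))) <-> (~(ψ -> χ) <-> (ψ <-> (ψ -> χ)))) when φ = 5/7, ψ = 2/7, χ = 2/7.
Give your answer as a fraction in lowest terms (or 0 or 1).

~χ = ~2/7 = 5/7
~χ & ψ = 5/7 & 2/7 = 2/7
~ψ = ~2/7 = 5/7
φ <-> ~ψ = 5/7 <-> 5/7 = 1
(~χ & ψ) & (φ <-> ~ψ) = 2/7 & 1 = 2/7
φ | φ = 5/7 | 5/7 = 5/7
χ -> ψ = 2/7 -> 2/7 = 1
(φ | φ) -> (χ -> ψ) = 5/7 -> 1 = 1
χ | ψ = 2/7 | 2/7 = 2/7
(χ | ψ) | φ = 2/7 | 5/7 = 5/7
~((χ | ψ) | φ) = ~5/7 = 2/7
((φ | φ) -> (χ -> ψ)) -> ~((χ | ψ) | φ) = 1 -> 2/7 = 2/7
((~χ & ψ) & (φ <-> ~ψ)) <-> (((φ | φ) -> (χ -> ψ)) -> ~((χ | ψ) | φ)) = 2/7 <-> 2/7 = 1
φ & φ = 5/7 & 5/7 = 5/7
χ & (φ & φ) = 2/7 & 5/7 = 2/7
~(χ & (φ & φ)) = ~2/7 = 5/7
~χ = ~2/7 = 5/7
~~χ = ~5/7 = 2/7
~(χ & (φ & φ)) | ~~χ = 5/7 | 2/7 = 5/7
(((~χ & ψ) & (φ <-> ~ψ)) <-> (((φ | φ) -> (χ -> ψ)) -> ~((χ | ψ) | φ))) & (~(χ & (φ & φ)) | ~~χ) = 1 & 5/7 = 5/7
ψ & ψ = 2/7 & 2/7 = 2/7
ψ <-> ψ = 2/7 <-> 2/7 = 1
(ψ & ψ) -> (ψ <-> ψ) = 2/7 -> 1 = 1
ψ -> ((ψ & ψ) -> (ψ <-> ψ)) = 2/7 -> 1 = 1
~(ψ -> ((ψ & ψ) -> (ψ <-> ψ))) = ~1 = 0
ψ -> χ = 2/7 -> 2/7 = 1
~(ψ -> χ) = ~1 = 0
ψ -> χ = 2/7 -> 2/7 = 1
ψ <-> (ψ -> χ) = 2/7 <-> 1 = 2/7
~(ψ -> χ) <-> (ψ <-> (ψ -> χ)) = 0 <-> 2/7 = 5/7
~(ψ -> ((ψ & ψ) -> (ψ <-> ψ))) <-> (~(ψ -> χ) <-> (ψ <-> (ψ -> χ))) = 0 <-> 5/7 = 2/7
((((~χ & ψ) & (φ <-> ~ψ)) <-> (((φ | φ) -> (χ -> ψ)) -> ~((χ | ψ) | φ))) & (~(χ & (φ & φ)) | ~~χ)) -> (~(ψ -> ((ψ & ψ) -> (ψ <-> ψ))) <-> (~(ψ -> χ) <-> (ψ <-> (ψ -> χ)))) = 5/7 -> 2/7 = 4/7

4/7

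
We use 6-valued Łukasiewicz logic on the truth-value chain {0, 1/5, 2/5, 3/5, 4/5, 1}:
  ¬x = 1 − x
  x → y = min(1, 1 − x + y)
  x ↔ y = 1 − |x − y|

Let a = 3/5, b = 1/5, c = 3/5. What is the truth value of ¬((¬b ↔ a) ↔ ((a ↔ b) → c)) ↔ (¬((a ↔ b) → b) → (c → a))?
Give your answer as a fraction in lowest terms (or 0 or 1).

1/5

¬b = ¬1/5 = 4/5
¬b ↔ a = 4/5 ↔ 3/5 = 4/5
a ↔ b = 3/5 ↔ 1/5 = 3/5
(a ↔ b) → c = 3/5 → 3/5 = 1
(¬b ↔ a) ↔ ((a ↔ b) → c) = 4/5 ↔ 1 = 4/5
¬((¬b ↔ a) ↔ ((a ↔ b) → c)) = ¬4/5 = 1/5
a ↔ b = 3/5 ↔ 1/5 = 3/5
(a ↔ b) → b = 3/5 → 1/5 = 3/5
¬((a ↔ b) → b) = ¬3/5 = 2/5
c → a = 3/5 → 3/5 = 1
¬((a ↔ b) → b) → (c → a) = 2/5 → 1 = 1
¬((¬b ↔ a) ↔ ((a ↔ b) → c)) ↔ (¬((a ↔ b) → b) → (c → a)) = 1/5 ↔ 1 = 1/5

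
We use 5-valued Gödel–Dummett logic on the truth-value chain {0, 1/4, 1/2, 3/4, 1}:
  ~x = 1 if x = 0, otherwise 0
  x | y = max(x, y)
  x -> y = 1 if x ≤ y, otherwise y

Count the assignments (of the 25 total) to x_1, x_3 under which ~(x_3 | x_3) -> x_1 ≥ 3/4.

22

value 1: 21 assignments (counts)
value 3/4: 1 assignment (counts)
value 1/2: 1 assignment
value 1/4: 1 assignment
value 0: 1 assignment
So 22 of the 25 assignments meet the threshold.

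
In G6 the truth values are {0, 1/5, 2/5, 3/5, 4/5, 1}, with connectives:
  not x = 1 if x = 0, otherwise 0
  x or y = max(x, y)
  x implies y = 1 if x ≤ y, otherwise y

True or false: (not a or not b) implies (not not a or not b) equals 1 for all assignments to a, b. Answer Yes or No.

No

Counterexample: take a = 0, b = 1/5.
not a = not 0 = 1
not b = not 1/5 = 0
not a or not b = 1 or 0 = 1
not a = not 0 = 1
not not a = not 1 = 0
not b = not 1/5 = 0
not not a or not b = 0 or 0 = 0
(not a or not b) implies (not not a or not b) = 1 implies 0 = 0
This gives 0 ≠ 1.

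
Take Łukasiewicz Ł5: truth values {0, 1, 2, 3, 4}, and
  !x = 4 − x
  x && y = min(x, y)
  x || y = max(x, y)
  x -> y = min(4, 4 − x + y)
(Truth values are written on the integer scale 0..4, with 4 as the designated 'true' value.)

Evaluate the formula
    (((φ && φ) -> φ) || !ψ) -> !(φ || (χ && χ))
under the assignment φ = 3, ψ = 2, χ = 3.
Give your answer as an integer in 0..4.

1

φ && φ = 3 && 3 = 3
(φ && φ) -> φ = 3 -> 3 = 4
!ψ = !2 = 2
((φ && φ) -> φ) || !ψ = 4 || 2 = 4
χ && χ = 3 && 3 = 3
φ || (χ && χ) = 3 || 3 = 3
!(φ || (χ && χ)) = !3 = 1
(((φ && φ) -> φ) || !ψ) -> !(φ || (χ && χ)) = 4 -> 1 = 1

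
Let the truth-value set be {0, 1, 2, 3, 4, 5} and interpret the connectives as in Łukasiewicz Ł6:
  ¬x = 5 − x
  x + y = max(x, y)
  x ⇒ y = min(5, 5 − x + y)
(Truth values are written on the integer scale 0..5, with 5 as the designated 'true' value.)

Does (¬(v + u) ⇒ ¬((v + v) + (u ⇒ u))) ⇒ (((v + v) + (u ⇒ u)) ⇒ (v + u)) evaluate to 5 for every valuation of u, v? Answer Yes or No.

At u = 1, v = 4, for instance:
v + u = 4 + 1 = 4
¬(v + u) = ¬4 = 1
v + v = 4 + 4 = 4
u ⇒ u = 1 ⇒ 1 = 5
(v + v) + (u ⇒ u) = 4 + 5 = 5
¬((v + v) + (u ⇒ u)) = ¬5 = 0
¬(v + u) ⇒ ¬((v + v) + (u ⇒ u)) = 1 ⇒ 0 = 4
((v + v) + (u ⇒ u)) ⇒ (v + u) = 5 ⇒ 4 = 4
(¬(v + u) ⇒ ¬((v + v) + (u ⇒ u))) ⇒ (((v + v) + (u ⇒ u)) ⇒ (v + u)) = 4 ⇒ 4 = 5
and checking the remaining 35 assignments likewise gives ≥ 5 in every case.

Yes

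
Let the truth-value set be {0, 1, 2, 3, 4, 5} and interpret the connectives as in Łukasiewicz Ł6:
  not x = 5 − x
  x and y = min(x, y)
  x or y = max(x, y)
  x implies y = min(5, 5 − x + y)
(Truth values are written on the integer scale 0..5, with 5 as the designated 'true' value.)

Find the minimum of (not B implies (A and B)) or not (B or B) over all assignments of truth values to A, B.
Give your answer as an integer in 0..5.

Take A = 0, B = 2:
not B = not 2 = 3
A and B = 0 and 2 = 0
not B implies (A and B) = 3 implies 0 = 2
B or B = 2 or 2 = 2
not (B or B) = not 2 = 3
(not B implies (A and B)) or not (B or B) = 2 or 3 = 3
No assignment yields a value below 3, so this is the minimum.

3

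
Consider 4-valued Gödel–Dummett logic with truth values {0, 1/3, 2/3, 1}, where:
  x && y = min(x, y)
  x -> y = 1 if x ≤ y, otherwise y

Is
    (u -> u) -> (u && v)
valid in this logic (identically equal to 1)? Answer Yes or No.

Counterexample: take u = 0, v = 0.
u -> u = 0 -> 0 = 1
u && v = 0 && 0 = 0
(u -> u) -> (u && v) = 1 -> 0 = 0
This gives 0 ≠ 1.

No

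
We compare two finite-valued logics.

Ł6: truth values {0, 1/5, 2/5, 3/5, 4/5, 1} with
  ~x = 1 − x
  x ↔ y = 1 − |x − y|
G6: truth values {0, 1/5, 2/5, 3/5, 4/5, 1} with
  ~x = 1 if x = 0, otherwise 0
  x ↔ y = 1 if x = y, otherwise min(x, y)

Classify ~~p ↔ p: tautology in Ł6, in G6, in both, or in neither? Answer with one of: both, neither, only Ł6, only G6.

In Ł6: every assignment gives 1 — tautology.
In G6: at p = 1/5 the value is 1/5 — not a tautology.

only Ł6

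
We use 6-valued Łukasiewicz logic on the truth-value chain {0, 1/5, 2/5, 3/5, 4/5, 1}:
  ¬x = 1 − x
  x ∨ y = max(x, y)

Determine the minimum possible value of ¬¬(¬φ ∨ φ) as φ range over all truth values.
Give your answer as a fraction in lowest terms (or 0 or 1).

Take φ = 2/5:
¬φ = ¬2/5 = 3/5
¬φ ∨ φ = 3/5 ∨ 2/5 = 3/5
¬(¬φ ∨ φ) = ¬3/5 = 2/5
¬¬(¬φ ∨ φ) = ¬2/5 = 3/5
No assignment yields a value below 3/5, so this is the minimum.

3/5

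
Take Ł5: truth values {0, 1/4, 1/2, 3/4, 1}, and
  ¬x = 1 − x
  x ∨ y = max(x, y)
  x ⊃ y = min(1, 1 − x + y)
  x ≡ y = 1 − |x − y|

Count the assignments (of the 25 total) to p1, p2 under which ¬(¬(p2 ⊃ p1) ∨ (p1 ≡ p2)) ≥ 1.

value 1: 1 assignment (counts)
value 3/4: 2 assignments
value 1/2: 6 assignments
value 1/4: 10 assignments
value 0: 6 assignments
So 1 of the 25 assignments meets the threshold.

1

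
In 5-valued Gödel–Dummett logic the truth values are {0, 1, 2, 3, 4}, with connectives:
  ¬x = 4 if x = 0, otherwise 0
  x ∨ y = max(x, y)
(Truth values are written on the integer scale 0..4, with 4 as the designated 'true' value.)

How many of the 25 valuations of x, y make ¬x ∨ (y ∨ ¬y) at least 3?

value 4: 13 assignments (counts)
value 3: 4 assignments (counts)
value 2: 4 assignments
value 1: 4 assignments
So 17 of the 25 assignments meet the threshold.

17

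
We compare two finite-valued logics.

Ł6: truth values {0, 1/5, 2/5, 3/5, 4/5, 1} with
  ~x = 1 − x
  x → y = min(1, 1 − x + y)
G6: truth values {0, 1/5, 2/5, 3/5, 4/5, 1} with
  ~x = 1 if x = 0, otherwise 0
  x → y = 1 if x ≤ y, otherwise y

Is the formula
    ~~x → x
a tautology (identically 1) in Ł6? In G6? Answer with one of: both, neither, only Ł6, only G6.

In Ł6: every assignment gives 1 — tautology.
In G6: at x = 1/5 the value is 1/5 — not a tautology.

only Ł6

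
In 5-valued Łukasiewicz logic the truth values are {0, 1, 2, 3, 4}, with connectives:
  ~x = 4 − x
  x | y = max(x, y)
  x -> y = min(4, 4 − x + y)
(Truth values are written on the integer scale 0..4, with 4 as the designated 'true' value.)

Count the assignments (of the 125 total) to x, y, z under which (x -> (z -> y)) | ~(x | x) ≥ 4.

value 4: 105 assignments (counts)
value 3: 10 assignments
value 2: 6 assignments
value 1: 3 assignments
value 0: 1 assignment
So 105 of the 125 assignments meet the threshold.

105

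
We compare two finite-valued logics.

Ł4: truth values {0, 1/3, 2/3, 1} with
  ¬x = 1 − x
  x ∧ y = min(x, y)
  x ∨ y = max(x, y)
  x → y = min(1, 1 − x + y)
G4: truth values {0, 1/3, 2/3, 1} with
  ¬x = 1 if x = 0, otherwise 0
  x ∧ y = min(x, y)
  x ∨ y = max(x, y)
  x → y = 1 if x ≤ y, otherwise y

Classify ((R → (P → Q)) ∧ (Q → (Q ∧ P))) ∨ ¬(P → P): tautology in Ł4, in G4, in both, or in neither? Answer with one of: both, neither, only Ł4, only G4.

neither

In Ł4: at P = 0, Q = 1/3, R = 0 the value is 2/3 — not a tautology.
In G4: at P = 0, Q = 1/3, R = 0 the value is 0 — not a tautology.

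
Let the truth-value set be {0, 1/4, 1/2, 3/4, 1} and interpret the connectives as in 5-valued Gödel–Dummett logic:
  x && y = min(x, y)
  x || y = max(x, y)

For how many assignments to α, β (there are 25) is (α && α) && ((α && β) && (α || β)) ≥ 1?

1

value 1: 1 assignment (counts)
value 3/4: 3 assignments
value 1/2: 5 assignments
value 1/4: 7 assignments
value 0: 9 assignments
So 1 of the 25 assignments meets the threshold.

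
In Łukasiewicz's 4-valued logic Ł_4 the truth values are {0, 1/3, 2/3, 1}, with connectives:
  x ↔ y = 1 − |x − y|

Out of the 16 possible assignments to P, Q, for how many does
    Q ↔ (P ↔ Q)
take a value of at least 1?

5

P = 0, Q = 0 ↦ 0  <
P = 0, Q = 1/3 ↦ 2/3  <
P = 0, Q = 2/3 ↦ 2/3  <
P = 0, Q = 1 ↦ 0  <
P = 1/3, Q = 0 ↦ 1/3  <
P = 1/3, Q = 1/3 ↦ 1/3  <
P = 1/3, Q = 2/3 ↦ 1  ≥
P = 1/3, Q = 1 ↦ 1/3  <
P = 2/3, Q = 0 ↦ 2/3  <
P = 2/3, Q = 1/3 ↦ 2/3  <
P = 2/3, Q = 2/3 ↦ 2/3  <
P = 2/3, Q = 1 ↦ 2/3  <
P = 1, Q = 0 ↦ 1  ≥
P = 1, Q = 1/3 ↦ 1  ≥
P = 1, Q = 2/3 ↦ 1  ≥
P = 1, Q = 1 ↦ 1  ≥
So 5 of the 16 assignments meet the threshold.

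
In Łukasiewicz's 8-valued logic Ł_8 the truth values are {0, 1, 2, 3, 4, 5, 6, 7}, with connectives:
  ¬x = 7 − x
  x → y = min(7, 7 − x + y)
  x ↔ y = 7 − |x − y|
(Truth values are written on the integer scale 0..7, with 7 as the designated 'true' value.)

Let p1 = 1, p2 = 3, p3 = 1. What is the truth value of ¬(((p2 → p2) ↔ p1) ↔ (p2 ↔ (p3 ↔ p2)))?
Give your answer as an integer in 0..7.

4

p2 → p2 = 3 → 3 = 7
(p2 → p2) ↔ p1 = 7 ↔ 1 = 1
p3 ↔ p2 = 1 ↔ 3 = 5
p2 ↔ (p3 ↔ p2) = 3 ↔ 5 = 5
((p2 → p2) ↔ p1) ↔ (p2 ↔ (p3 ↔ p2)) = 1 ↔ 5 = 3
¬(((p2 → p2) ↔ p1) ↔ (p2 ↔ (p3 ↔ p2))) = ¬3 = 4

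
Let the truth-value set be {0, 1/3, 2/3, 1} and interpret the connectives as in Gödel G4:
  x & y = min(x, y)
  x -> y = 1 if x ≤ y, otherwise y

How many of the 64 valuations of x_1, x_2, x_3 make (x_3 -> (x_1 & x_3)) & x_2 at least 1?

value 1: 10 assignments (counts)
value 2/3: 12 assignments
value 1/3: 17 assignments
value 0: 25 assignments
So 10 of the 64 assignments meet the threshold.

10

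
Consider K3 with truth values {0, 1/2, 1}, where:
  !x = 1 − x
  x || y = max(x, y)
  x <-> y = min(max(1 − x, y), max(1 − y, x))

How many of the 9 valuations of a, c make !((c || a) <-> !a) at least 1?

a = 0, c = 0 ↦ 1  ≥
a = 0, c = 1/2 ↦ 1/2  <
a = 0, c = 1 ↦ 0  <
a = 1/2, c = 0 ↦ 1/2  <
a = 1/2, c = 1/2 ↦ 1/2  <
a = 1/2, c = 1 ↦ 1/2  <
a = 1, c = 0 ↦ 1  ≥
a = 1, c = 1/2 ↦ 1  ≥
a = 1, c = 1 ↦ 1  ≥
So 4 of the 9 assignments meet the threshold.

4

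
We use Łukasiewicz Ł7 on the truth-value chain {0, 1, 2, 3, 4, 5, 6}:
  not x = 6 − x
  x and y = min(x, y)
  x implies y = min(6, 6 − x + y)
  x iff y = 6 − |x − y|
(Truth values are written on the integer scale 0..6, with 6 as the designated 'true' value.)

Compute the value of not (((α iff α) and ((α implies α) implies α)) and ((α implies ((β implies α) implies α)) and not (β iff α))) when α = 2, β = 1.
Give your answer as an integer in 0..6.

α iff α = 2 iff 2 = 6
α implies α = 2 implies 2 = 6
(α implies α) implies α = 6 implies 2 = 2
(α iff α) and ((α implies α) implies α) = 6 and 2 = 2
β implies α = 1 implies 2 = 6
(β implies α) implies α = 6 implies 2 = 2
α implies ((β implies α) implies α) = 2 implies 2 = 6
β iff α = 1 iff 2 = 5
not (β iff α) = not 5 = 1
(α implies ((β implies α) implies α)) and not (β iff α) = 6 and 1 = 1
((α iff α) and ((α implies α) implies α)) and ((α implies ((β implies α) implies α)) and not (β iff α)) = 2 and 1 = 1
not (((α iff α) and ((α implies α) implies α)) and ((α implies ((β implies α) implies α)) and not (β iff α))) = not 1 = 5

5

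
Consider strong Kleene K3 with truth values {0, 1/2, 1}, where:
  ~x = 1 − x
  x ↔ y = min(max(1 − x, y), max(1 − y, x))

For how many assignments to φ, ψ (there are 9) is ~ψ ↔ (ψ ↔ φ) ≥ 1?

φ = 0, ψ = 0 ↦ 1  ≥
φ = 0, ψ = 1/2 ↦ 1/2  <
φ = 0, ψ = 1 ↦ 1  ≥
φ = 1/2, ψ = 0 ↦ 1/2  <
φ = 1/2, ψ = 1/2 ↦ 1/2  <
φ = 1/2, ψ = 1 ↦ 1/2  <
φ = 1, ψ = 0 ↦ 0  <
φ = 1, ψ = 1/2 ↦ 1/2  <
φ = 1, ψ = 1 ↦ 0  <
So 2 of the 9 assignments meet the threshold.

2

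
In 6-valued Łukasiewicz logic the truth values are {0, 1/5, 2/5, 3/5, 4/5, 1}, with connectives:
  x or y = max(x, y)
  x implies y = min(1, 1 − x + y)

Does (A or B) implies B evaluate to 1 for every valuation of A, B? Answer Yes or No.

No

Counterexample: take A = 1/5, B = 0.
A or B = 1/5 or 0 = 1/5
(A or B) implies B = 1/5 implies 0 = 4/5
This gives 4/5 ≠ 1.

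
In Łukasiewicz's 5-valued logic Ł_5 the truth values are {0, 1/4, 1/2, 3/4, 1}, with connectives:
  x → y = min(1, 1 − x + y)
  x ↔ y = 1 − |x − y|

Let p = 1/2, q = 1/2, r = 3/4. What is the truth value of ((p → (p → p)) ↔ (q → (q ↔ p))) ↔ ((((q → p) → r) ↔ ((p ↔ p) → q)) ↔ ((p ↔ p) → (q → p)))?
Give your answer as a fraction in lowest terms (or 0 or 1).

p → p = 1/2 → 1/2 = 1
p → (p → p) = 1/2 → 1 = 1
q ↔ p = 1/2 ↔ 1/2 = 1
q → (q ↔ p) = 1/2 → 1 = 1
(p → (p → p)) ↔ (q → (q ↔ p)) = 1 ↔ 1 = 1
q → p = 1/2 → 1/2 = 1
(q → p) → r = 1 → 3/4 = 3/4
p ↔ p = 1/2 ↔ 1/2 = 1
(p ↔ p) → q = 1 → 1/2 = 1/2
((q → p) → r) ↔ ((p ↔ p) → q) = 3/4 ↔ 1/2 = 3/4
p ↔ p = 1/2 ↔ 1/2 = 1
q → p = 1/2 → 1/2 = 1
(p ↔ p) → (q → p) = 1 → 1 = 1
(((q → p) → r) ↔ ((p ↔ p) → q)) ↔ ((p ↔ p) → (q → p)) = 3/4 ↔ 1 = 3/4
((p → (p → p)) ↔ (q → (q ↔ p))) ↔ ((((q → p) → r) ↔ ((p ↔ p) → q)) ↔ ((p ↔ p) → (q → p))) = 1 ↔ 3/4 = 3/4

3/4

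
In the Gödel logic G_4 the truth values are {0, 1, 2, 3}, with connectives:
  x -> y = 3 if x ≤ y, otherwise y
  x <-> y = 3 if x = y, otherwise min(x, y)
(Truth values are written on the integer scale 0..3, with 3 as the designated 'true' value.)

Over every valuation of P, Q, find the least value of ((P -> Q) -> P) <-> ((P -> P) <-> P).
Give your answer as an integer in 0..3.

Take P = 1, Q = 0:
P -> Q = 1 -> 0 = 0
(P -> Q) -> P = 0 -> 1 = 3
P -> P = 1 -> 1 = 3
(P -> P) <-> P = 3 <-> 1 = 1
((P -> Q) -> P) <-> ((P -> P) <-> P) = 3 <-> 1 = 1
No assignment yields a value below 1, so this is the minimum.

1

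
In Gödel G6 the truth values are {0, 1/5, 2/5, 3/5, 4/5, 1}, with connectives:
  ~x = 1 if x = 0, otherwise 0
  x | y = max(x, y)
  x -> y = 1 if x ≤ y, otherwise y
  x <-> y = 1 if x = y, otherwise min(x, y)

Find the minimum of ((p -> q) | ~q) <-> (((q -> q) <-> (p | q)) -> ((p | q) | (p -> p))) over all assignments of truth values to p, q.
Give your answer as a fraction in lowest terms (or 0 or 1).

Take p = 2/5, q = 1/5:
p -> q = 2/5 -> 1/5 = 1/5
~q = ~1/5 = 0
(p -> q) | ~q = 1/5 | 0 = 1/5
q -> q = 1/5 -> 1/5 = 1
p | q = 2/5 | 1/5 = 2/5
(q -> q) <-> (p | q) = 1 <-> 2/5 = 2/5
p | q = 2/5 | 1/5 = 2/5
p -> p = 2/5 -> 2/5 = 1
(p | q) | (p -> p) = 2/5 | 1 = 1
((q -> q) <-> (p | q)) -> ((p | q) | (p -> p)) = 2/5 -> 1 = 1
((p -> q) | ~q) <-> (((q -> q) <-> (p | q)) -> ((p | q) | (p -> p))) = 1/5 <-> 1 = 1/5
No assignment yields a value below 1/5, so this is the minimum.

1/5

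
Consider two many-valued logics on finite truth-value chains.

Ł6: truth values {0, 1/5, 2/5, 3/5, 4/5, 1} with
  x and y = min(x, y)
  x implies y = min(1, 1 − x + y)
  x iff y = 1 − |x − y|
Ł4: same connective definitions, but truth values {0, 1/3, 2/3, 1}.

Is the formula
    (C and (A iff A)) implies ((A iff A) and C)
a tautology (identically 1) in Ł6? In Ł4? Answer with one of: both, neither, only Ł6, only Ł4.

In Ł6: every assignment gives 1 — tautology.
In Ł4: every assignment gives 1 — tautology.

both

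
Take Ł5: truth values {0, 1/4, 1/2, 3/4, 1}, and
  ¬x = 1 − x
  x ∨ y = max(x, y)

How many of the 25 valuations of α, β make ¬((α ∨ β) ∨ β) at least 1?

1

value 1: 1 assignment (counts)
value 3/4: 3 assignments
value 1/2: 5 assignments
value 1/4: 7 assignments
value 0: 9 assignments
So 1 of the 25 assignments meets the threshold.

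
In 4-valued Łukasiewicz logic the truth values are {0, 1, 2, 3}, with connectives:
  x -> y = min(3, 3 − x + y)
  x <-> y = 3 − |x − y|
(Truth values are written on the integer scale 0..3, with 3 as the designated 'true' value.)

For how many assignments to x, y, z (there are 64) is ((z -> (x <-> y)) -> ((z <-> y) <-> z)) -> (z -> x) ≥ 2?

value 3: 51 assignments (counts)
value 2: 5 assignments (counts)
value 1: 6 assignments
value 0: 2 assignments
So 56 of the 64 assignments meet the threshold.

56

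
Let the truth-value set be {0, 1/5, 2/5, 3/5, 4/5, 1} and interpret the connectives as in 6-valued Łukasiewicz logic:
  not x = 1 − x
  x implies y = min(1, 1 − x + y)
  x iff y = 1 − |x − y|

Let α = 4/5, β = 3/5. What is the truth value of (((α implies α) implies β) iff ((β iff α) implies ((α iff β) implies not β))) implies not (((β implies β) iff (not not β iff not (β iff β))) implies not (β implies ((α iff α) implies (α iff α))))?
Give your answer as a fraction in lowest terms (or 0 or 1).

α implies α = 4/5 implies 4/5 = 1
(α implies α) implies β = 1 implies 3/5 = 3/5
β iff α = 3/5 iff 4/5 = 4/5
α iff β = 4/5 iff 3/5 = 4/5
not β = not 3/5 = 2/5
(α iff β) implies not β = 4/5 implies 2/5 = 3/5
(β iff α) implies ((α iff β) implies not β) = 4/5 implies 3/5 = 4/5
((α implies α) implies β) iff ((β iff α) implies ((α iff β) implies not β)) = 3/5 iff 4/5 = 4/5
β implies β = 3/5 implies 3/5 = 1
not β = not 3/5 = 2/5
not not β = not 2/5 = 3/5
β iff β = 3/5 iff 3/5 = 1
not (β iff β) = not 1 = 0
not not β iff not (β iff β) = 3/5 iff 0 = 2/5
(β implies β) iff (not not β iff not (β iff β)) = 1 iff 2/5 = 2/5
α iff α = 4/5 iff 4/5 = 1
α iff α = 4/5 iff 4/5 = 1
(α iff α) implies (α iff α) = 1 implies 1 = 1
β implies ((α iff α) implies (α iff α)) = 3/5 implies 1 = 1
not (β implies ((α iff α) implies (α iff α))) = not 1 = 0
((β implies β) iff (not not β iff not (β iff β))) implies not (β implies ((α iff α) implies (α iff α))) = 2/5 implies 0 = 3/5
not (((β implies β) iff (not not β iff not (β iff β))) implies not (β implies ((α iff α) implies (α iff α)))) = not 3/5 = 2/5
(((α implies α) implies β) iff ((β iff α) implies ((α iff β) implies not β))) implies not (((β implies β) iff (not not β iff not (β iff β))) implies not (β implies ((α iff α) implies (α iff α)))) = 4/5 implies 2/5 = 3/5

3/5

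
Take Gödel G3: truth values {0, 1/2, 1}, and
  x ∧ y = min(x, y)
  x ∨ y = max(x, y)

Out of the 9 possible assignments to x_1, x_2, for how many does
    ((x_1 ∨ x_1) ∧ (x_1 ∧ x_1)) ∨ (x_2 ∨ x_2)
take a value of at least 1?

5

x_1 = 0, x_2 = 0 ↦ 0  <
x_1 = 0, x_2 = 1/2 ↦ 1/2  <
x_1 = 0, x_2 = 1 ↦ 1  ≥
x_1 = 1/2, x_2 = 0 ↦ 1/2  <
x_1 = 1/2, x_2 = 1/2 ↦ 1/2  <
x_1 = 1/2, x_2 = 1 ↦ 1  ≥
x_1 = 1, x_2 = 0 ↦ 1  ≥
x_1 = 1, x_2 = 1/2 ↦ 1  ≥
x_1 = 1, x_2 = 1 ↦ 1  ≥
So 5 of the 9 assignments meet the threshold.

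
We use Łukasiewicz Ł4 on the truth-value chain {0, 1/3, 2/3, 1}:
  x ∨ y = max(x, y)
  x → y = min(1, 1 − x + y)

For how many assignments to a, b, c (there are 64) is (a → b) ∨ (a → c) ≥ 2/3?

value 1: 50 assignments (counts)
value 2/3: 9 assignments (counts)
value 1/3: 4 assignments
value 0: 1 assignment
So 59 of the 64 assignments meet the threshold.

59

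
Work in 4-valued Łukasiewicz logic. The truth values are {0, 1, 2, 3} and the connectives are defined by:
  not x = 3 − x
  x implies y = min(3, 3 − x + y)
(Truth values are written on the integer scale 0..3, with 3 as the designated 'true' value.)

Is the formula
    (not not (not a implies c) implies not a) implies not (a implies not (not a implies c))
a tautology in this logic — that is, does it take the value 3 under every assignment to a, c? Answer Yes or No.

Counterexample: take a = 0, c = 0.
not a = not 0 = 3
not a implies c = 3 implies 0 = 0
not (not a implies c) = not 0 = 3
not not (not a implies c) = not 3 = 0
not a = not 0 = 3
not not (not a implies c) implies not a = 0 implies 3 = 3
a implies not (not a implies c) = 0 implies 3 = 3
not (a implies not (not a implies c)) = not 3 = 0
(not not (not a implies c) implies not a) implies not (a implies not (not a implies c)) = 3 implies 0 = 0
This gives 0 ≠ 3.

No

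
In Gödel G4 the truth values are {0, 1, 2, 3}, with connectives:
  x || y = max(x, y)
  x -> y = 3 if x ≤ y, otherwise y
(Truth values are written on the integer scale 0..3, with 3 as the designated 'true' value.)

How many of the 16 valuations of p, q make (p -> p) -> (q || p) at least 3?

7

p = 0, q = 0 ↦ 0  <
p = 0, q = 1 ↦ 1  <
p = 0, q = 2 ↦ 2  <
p = 0, q = 3 ↦ 3  ≥
p = 1, q = 0 ↦ 1  <
p = 1, q = 1 ↦ 1  <
p = 1, q = 2 ↦ 2  <
p = 1, q = 3 ↦ 3  ≥
p = 2, q = 0 ↦ 2  <
p = 2, q = 1 ↦ 2  <
p = 2, q = 2 ↦ 2  <
p = 2, q = 3 ↦ 3  ≥
p = 3, q = 0 ↦ 3  ≥
p = 3, q = 1 ↦ 3  ≥
p = 3, q = 2 ↦ 3  ≥
p = 3, q = 3 ↦ 3  ≥
So 7 of the 16 assignments meet the threshold.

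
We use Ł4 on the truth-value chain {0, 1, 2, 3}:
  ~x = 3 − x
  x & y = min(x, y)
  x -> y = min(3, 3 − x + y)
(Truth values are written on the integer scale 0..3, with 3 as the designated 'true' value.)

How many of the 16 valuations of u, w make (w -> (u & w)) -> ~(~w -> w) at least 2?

8

u = 0, w = 0 ↦ 3  ≥
u = 0, w = 1 ↦ 2  ≥
u = 0, w = 2 ↦ 2  ≥
u = 0, w = 3 ↦ 3  ≥
u = 1, w = 0 ↦ 3  ≥
u = 1, w = 1 ↦ 1  <
u = 1, w = 2 ↦ 1  <
u = 1, w = 3 ↦ 2  ≥
u = 2, w = 0 ↦ 3  ≥
u = 2, w = 1 ↦ 1  <
u = 2, w = 2 ↦ 0  <
u = 2, w = 3 ↦ 1  <
u = 3, w = 0 ↦ 3  ≥
u = 3, w = 1 ↦ 1  <
u = 3, w = 2 ↦ 0  <
u = 3, w = 3 ↦ 0  <
So 8 of the 16 assignments meet the threshold.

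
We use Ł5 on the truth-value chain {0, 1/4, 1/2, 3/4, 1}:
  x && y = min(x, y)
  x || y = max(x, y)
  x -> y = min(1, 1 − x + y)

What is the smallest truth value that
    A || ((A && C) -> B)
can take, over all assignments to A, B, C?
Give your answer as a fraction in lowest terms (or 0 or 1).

Take A = 1/2, B = 0, C = 1/2:
A && C = 1/2 && 1/2 = 1/2
(A && C) -> B = 1/2 -> 0 = 1/2
A || ((A && C) -> B) = 1/2 || 1/2 = 1/2
No assignment yields a value below 1/2, so this is the minimum.

1/2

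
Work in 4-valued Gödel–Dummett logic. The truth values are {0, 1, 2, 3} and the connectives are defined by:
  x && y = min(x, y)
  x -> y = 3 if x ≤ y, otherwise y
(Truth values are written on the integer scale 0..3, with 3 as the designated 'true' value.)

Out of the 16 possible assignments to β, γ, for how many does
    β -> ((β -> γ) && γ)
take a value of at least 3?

β = 0, γ = 0 ↦ 3  ≥
β = 0, γ = 1 ↦ 3  ≥
β = 0, γ = 2 ↦ 3  ≥
β = 0, γ = 3 ↦ 3  ≥
β = 1, γ = 0 ↦ 0  <
β = 1, γ = 1 ↦ 3  ≥
β = 1, γ = 2 ↦ 3  ≥
β = 1, γ = 3 ↦ 3  ≥
β = 2, γ = 0 ↦ 0  <
β = 2, γ = 1 ↦ 1  <
β = 2, γ = 2 ↦ 3  ≥
β = 2, γ = 3 ↦ 3  ≥
β = 3, γ = 0 ↦ 0  <
β = 3, γ = 1 ↦ 1  <
β = 3, γ = 2 ↦ 2  <
β = 3, γ = 3 ↦ 3  ≥
So 10 of the 16 assignments meet the threshold.

10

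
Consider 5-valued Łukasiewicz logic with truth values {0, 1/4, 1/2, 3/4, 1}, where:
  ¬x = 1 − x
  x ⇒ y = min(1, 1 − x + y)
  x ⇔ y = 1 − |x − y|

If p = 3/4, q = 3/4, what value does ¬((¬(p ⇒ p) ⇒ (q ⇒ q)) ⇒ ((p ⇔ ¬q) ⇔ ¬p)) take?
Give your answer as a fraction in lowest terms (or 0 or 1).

1/4

p ⇒ p = 3/4 ⇒ 3/4 = 1
¬(p ⇒ p) = ¬1 = 0
q ⇒ q = 3/4 ⇒ 3/4 = 1
¬(p ⇒ p) ⇒ (q ⇒ q) = 0 ⇒ 1 = 1
¬q = ¬3/4 = 1/4
p ⇔ ¬q = 3/4 ⇔ 1/4 = 1/2
¬p = ¬3/4 = 1/4
(p ⇔ ¬q) ⇔ ¬p = 1/2 ⇔ 1/4 = 3/4
(¬(p ⇒ p) ⇒ (q ⇒ q)) ⇒ ((p ⇔ ¬q) ⇔ ¬p) = 1 ⇒ 3/4 = 3/4
¬((¬(p ⇒ p) ⇒ (q ⇒ q)) ⇒ ((p ⇔ ¬q) ⇔ ¬p)) = ¬3/4 = 1/4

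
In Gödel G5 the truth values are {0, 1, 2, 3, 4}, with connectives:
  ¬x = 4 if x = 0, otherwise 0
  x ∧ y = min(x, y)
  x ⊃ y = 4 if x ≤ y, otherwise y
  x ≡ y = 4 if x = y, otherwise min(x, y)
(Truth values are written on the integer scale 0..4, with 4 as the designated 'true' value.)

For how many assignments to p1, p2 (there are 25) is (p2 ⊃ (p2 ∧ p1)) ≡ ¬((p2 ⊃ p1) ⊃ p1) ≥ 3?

value 4: 5 assignments (counts)
value 0: 20 assignments
So 5 of the 25 assignments meet the threshold.

5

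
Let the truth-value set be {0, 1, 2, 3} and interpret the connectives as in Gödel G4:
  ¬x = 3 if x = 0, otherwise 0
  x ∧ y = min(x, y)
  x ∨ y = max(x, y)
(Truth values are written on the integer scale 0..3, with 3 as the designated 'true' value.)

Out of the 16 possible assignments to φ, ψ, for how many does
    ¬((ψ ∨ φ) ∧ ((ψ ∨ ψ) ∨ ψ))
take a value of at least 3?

φ = 0, ψ = 0 ↦ 3  ≥
φ = 0, ψ = 1 ↦ 0  <
φ = 0, ψ = 2 ↦ 0  <
φ = 0, ψ = 3 ↦ 0  <
φ = 1, ψ = 0 ↦ 3  ≥
φ = 1, ψ = 1 ↦ 0  <
φ = 1, ψ = 2 ↦ 0  <
φ = 1, ψ = 3 ↦ 0  <
φ = 2, ψ = 0 ↦ 3  ≥
φ = 2, ψ = 1 ↦ 0  <
φ = 2, ψ = 2 ↦ 0  <
φ = 2, ψ = 3 ↦ 0  <
φ = 3, ψ = 0 ↦ 3  ≥
φ = 3, ψ = 1 ↦ 0  <
φ = 3, ψ = 2 ↦ 0  <
φ = 3, ψ = 3 ↦ 0  <
So 4 of the 16 assignments meet the threshold.

4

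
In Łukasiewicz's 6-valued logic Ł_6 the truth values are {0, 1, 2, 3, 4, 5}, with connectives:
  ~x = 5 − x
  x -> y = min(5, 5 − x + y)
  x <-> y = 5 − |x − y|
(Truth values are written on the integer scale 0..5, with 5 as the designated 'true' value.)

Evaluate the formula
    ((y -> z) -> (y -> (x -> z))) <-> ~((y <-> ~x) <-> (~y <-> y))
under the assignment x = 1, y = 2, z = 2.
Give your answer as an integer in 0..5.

y -> z = 2 -> 2 = 5
x -> z = 1 -> 2 = 5
y -> (x -> z) = 2 -> 5 = 5
(y -> z) -> (y -> (x -> z)) = 5 -> 5 = 5
~x = ~1 = 4
y <-> ~x = 2 <-> 4 = 3
~y = ~2 = 3
~y <-> y = 3 <-> 2 = 4
(y <-> ~x) <-> (~y <-> y) = 3 <-> 4 = 4
~((y <-> ~x) <-> (~y <-> y)) = ~4 = 1
((y -> z) -> (y -> (x -> z))) <-> ~((y <-> ~x) <-> (~y <-> y)) = 5 <-> 1 = 1

1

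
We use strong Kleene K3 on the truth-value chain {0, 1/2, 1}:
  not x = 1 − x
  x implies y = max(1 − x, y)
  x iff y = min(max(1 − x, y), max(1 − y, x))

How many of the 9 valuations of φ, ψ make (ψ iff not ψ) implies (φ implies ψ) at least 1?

φ = 0, ψ = 0 ↦ 1  ≥
φ = 0, ψ = 1/2 ↦ 1  ≥
φ = 0, ψ = 1 ↦ 1  ≥
φ = 1/2, ψ = 0 ↦ 1  ≥
φ = 1/2, ψ = 1/2 ↦ 1/2  <
φ = 1/2, ψ = 1 ↦ 1  ≥
φ = 1, ψ = 0 ↦ 1  ≥
φ = 1, ψ = 1/2 ↦ 1/2  <
φ = 1, ψ = 1 ↦ 1  ≥
So 7 of the 9 assignments meet the threshold.

7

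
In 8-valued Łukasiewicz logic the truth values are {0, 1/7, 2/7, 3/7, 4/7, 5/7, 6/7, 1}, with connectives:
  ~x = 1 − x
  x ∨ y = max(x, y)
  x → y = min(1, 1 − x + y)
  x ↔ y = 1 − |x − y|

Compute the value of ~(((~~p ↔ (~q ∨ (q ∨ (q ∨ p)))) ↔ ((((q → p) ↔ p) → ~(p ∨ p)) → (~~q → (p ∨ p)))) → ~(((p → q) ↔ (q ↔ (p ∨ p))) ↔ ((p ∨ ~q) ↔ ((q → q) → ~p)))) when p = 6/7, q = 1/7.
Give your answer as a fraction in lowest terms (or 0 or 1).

~p = ~6/7 = 1/7
~~p = ~1/7 = 6/7
~q = ~1/7 = 6/7
q ∨ p = 1/7 ∨ 6/7 = 6/7
q ∨ (q ∨ p) = 1/7 ∨ 6/7 = 6/7
~q ∨ (q ∨ (q ∨ p)) = 6/7 ∨ 6/7 = 6/7
~~p ↔ (~q ∨ (q ∨ (q ∨ p))) = 6/7 ↔ 6/7 = 1
q → p = 1/7 → 6/7 = 1
(q → p) ↔ p = 1 ↔ 6/7 = 6/7
p ∨ p = 6/7 ∨ 6/7 = 6/7
~(p ∨ p) = ~6/7 = 1/7
((q → p) ↔ p) → ~(p ∨ p) = 6/7 → 1/7 = 2/7
~q = ~1/7 = 6/7
~~q = ~6/7 = 1/7
p ∨ p = 6/7 ∨ 6/7 = 6/7
~~q → (p ∨ p) = 1/7 → 6/7 = 1
(((q → p) ↔ p) → ~(p ∨ p)) → (~~q → (p ∨ p)) = 2/7 → 1 = 1
(~~p ↔ (~q ∨ (q ∨ (q ∨ p)))) ↔ ((((q → p) ↔ p) → ~(p ∨ p)) → (~~q → (p ∨ p))) = 1 ↔ 1 = 1
p → q = 6/7 → 1/7 = 2/7
p ∨ p = 6/7 ∨ 6/7 = 6/7
q ↔ (p ∨ p) = 1/7 ↔ 6/7 = 2/7
(p → q) ↔ (q ↔ (p ∨ p)) = 2/7 ↔ 2/7 = 1
~q = ~1/7 = 6/7
p ∨ ~q = 6/7 ∨ 6/7 = 6/7
q → q = 1/7 → 1/7 = 1
~p = ~6/7 = 1/7
(q → q) → ~p = 1 → 1/7 = 1/7
(p ∨ ~q) ↔ ((q → q) → ~p) = 6/7 ↔ 1/7 = 2/7
((p → q) ↔ (q ↔ (p ∨ p))) ↔ ((p ∨ ~q) ↔ ((q → q) → ~p)) = 1 ↔ 2/7 = 2/7
~(((p → q) ↔ (q ↔ (p ∨ p))) ↔ ((p ∨ ~q) ↔ ((q → q) → ~p))) = ~2/7 = 5/7
((~~p ↔ (~q ∨ (q ∨ (q ∨ p)))) ↔ ((((q → p) ↔ p) → ~(p ∨ p)) → (~~q → (p ∨ p)))) → ~(((p → q) ↔ (q ↔ (p ∨ p))) ↔ ((p ∨ ~q) ↔ ((q → q) → ~p))) = 1 → 5/7 = 5/7
~(((~~p ↔ (~q ∨ (q ∨ (q ∨ p)))) ↔ ((((q → p) ↔ p) → ~(p ∨ p)) → (~~q → (p ∨ p)))) → ~(((p → q) ↔ (q ↔ (p ∨ p))) ↔ ((p ∨ ~q) ↔ ((q → q) → ~p)))) = ~5/7 = 2/7

2/7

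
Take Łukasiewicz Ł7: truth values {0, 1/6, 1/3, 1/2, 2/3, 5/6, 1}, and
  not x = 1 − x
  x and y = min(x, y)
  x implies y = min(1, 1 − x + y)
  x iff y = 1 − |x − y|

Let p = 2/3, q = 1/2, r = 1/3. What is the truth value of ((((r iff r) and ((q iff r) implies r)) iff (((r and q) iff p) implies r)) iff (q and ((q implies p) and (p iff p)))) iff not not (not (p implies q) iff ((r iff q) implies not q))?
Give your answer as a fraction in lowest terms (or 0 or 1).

5/6

r iff r = 1/3 iff 1/3 = 1
q iff r = 1/2 iff 1/3 = 5/6
(q iff r) implies r = 5/6 implies 1/3 = 1/2
(r iff r) and ((q iff r) implies r) = 1 and 1/2 = 1/2
r and q = 1/3 and 1/2 = 1/3
(r and q) iff p = 1/3 iff 2/3 = 2/3
((r and q) iff p) implies r = 2/3 implies 1/3 = 2/3
((r iff r) and ((q iff r) implies r)) iff (((r and q) iff p) implies r) = 1/2 iff 2/3 = 5/6
q implies p = 1/2 implies 2/3 = 1
p iff p = 2/3 iff 2/3 = 1
(q implies p) and (p iff p) = 1 and 1 = 1
q and ((q implies p) and (p iff p)) = 1/2 and 1 = 1/2
(((r iff r) and ((q iff r) implies r)) iff (((r and q) iff p) implies r)) iff (q and ((q implies p) and (p iff p))) = 5/6 iff 1/2 = 2/3
p implies q = 2/3 implies 1/2 = 5/6
not (p implies q) = not 5/6 = 1/6
r iff q = 1/3 iff 1/2 = 5/6
not q = not 1/2 = 1/2
(r iff q) implies not q = 5/6 implies 1/2 = 2/3
not (p implies q) iff ((r iff q) implies not q) = 1/6 iff 2/3 = 1/2
not (not (p implies q) iff ((r iff q) implies not q)) = not 1/2 = 1/2
not not (not (p implies q) iff ((r iff q) implies not q)) = not 1/2 = 1/2
((((r iff r) and ((q iff r) implies r)) iff (((r and q) iff p) implies r)) iff (q and ((q implies p) and (p iff p)))) iff not not (not (p implies q) iff ((r iff q) implies not q)) = 2/3 iff 1/2 = 5/6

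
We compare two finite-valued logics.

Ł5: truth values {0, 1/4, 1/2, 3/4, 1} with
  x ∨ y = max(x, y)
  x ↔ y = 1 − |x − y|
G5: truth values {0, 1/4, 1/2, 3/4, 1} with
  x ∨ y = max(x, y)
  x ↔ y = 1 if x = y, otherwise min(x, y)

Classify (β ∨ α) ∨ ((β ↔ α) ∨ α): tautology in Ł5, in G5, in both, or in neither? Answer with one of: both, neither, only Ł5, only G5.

neither

In Ł5: at α = 0, β = 1/4 the value is 3/4 — not a tautology.
In G5: at α = 0, β = 1/4 the value is 1/4 — not a tautology.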